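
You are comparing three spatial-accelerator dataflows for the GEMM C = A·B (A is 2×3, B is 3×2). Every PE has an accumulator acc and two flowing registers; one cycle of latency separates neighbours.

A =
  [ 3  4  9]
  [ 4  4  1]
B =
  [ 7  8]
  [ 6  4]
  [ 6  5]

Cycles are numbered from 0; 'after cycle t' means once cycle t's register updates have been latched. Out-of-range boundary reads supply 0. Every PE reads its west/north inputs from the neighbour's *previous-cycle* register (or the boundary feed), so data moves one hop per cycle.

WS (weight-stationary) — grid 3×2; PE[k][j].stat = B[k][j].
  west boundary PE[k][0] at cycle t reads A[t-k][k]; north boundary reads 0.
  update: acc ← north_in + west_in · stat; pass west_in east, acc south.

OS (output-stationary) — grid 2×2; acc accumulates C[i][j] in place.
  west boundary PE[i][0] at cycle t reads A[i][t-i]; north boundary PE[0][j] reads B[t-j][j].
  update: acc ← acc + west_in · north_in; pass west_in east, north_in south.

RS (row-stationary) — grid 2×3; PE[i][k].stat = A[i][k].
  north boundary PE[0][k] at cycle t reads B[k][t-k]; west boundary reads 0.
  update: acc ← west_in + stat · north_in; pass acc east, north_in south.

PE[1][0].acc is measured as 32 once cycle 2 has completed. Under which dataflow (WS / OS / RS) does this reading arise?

WS (3×2 grid), PE[1][0]:
  c0 r1c0: 0 / 0 / 0
  c1 r1c0: 45 / 4 / 45
  c2 r1c0: 52 / 4 / 52
OS (2×2 grid), PE[1][0]:
  c0 r1c0: 0 / 0 / 0
  c1 r1c0: 28 / 4 / 7
  c2 r1c0: 52 / 4 / 6
RS (2×3 grid), PE[1][0]:
  c0 r1c0: 0 / 0 / 0
  c1 r1c0: 28 / 28 / 7
  c2 r1c0: 32 / 32 / 8

dataflow = RS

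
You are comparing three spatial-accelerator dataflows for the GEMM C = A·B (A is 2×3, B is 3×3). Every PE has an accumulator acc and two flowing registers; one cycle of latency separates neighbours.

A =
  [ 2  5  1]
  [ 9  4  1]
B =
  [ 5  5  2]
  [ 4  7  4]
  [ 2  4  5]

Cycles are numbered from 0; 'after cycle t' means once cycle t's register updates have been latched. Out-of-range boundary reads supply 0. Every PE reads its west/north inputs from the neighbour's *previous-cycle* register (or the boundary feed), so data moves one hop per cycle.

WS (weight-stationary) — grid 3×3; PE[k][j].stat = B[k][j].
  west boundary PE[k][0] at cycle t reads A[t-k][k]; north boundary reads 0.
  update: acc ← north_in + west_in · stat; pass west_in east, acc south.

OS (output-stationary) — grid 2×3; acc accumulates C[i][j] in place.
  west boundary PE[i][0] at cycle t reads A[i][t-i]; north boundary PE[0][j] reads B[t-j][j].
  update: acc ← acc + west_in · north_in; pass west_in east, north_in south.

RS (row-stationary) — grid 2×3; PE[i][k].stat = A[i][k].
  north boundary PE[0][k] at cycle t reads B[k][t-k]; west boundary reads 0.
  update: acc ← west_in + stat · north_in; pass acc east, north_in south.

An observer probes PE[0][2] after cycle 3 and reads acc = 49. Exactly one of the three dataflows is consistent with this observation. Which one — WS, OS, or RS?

WS (3×3 grid), PE[0][2]:
  t=0 PE[0][2]: acc=0 h=0 v=0
  t=1 PE[0][2]: acc=0 h=0 v=0
  t=2 PE[0][2]: acc=4 h=2 v=4
  t=3 PE[0][2]: acc=18 h=9 v=18
OS (2×3 grid), PE[0][2]:
  t=0 PE[0][2]: acc=0 h=0 v=0
  t=1 PE[0][2]: acc=0 h=0 v=0
  t=2 PE[0][2]: acc=4 h=2 v=2
  t=3 PE[0][2]: acc=24 h=5 v=4
RS (2×3 grid), PE[0][2]:
  t=0 PE[0][2]: acc=0 h=0 v=0
  t=1 PE[0][2]: acc=0 h=0 v=0
  t=2 PE[0][2]: acc=32 h=32 v=2
  t=3 PE[0][2]: acc=49 h=49 v=4

dataflow = RS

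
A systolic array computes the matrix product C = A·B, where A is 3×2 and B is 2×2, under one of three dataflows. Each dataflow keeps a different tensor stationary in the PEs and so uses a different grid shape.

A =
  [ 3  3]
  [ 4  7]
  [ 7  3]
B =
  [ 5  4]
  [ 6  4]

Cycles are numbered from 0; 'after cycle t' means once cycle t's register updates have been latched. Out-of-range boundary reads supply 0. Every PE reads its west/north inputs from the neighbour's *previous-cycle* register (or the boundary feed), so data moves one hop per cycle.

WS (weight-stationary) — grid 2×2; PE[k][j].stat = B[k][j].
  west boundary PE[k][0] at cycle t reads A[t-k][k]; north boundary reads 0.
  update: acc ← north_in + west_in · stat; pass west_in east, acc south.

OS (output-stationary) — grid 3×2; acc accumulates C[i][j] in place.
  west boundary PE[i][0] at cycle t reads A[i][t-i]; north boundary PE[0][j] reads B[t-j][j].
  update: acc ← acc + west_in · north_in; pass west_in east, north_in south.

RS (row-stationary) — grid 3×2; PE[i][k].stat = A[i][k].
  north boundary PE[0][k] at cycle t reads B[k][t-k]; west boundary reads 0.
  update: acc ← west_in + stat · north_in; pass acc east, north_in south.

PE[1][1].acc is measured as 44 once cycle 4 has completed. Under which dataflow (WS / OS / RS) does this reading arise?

dataflow = OS

WS (2×2 grid), PE[1][1]:
  @0  [1,1]  acc 0  |  →0  ↓0
  @1  [1,1]  acc 0  |  →0  ↓0
  @2  [1,1]  acc 24  |  →3  ↓24
  @3  [1,1]  acc 44  |  →7  ↓44
  @4  [1,1]  acc 40  |  →3  ↓40
OS (3×2 grid), PE[1][1]:
  @0  [1,1]  acc 0  |  →0  ↓0
  @1  [1,1]  acc 0  |  →0  ↓0
  @2  [1,1]  acc 16  |  →4  ↓4
  @3  [1,1]  acc 44  |  →7  ↓4
  @4  [1,1]  acc 44  |  →0  ↓0
RS (3×2 grid), PE[1][1]:
  @0  [1,1]  acc 0  |  →0  ↓0
  @1  [1,1]  acc 0  |  →0  ↓0
  @2  [1,1]  acc 62  |  →62  ↓6
  @3  [1,1]  acc 44  |  →44  ↓4
  @4  [1,1]  acc 0  |  →0  ↓0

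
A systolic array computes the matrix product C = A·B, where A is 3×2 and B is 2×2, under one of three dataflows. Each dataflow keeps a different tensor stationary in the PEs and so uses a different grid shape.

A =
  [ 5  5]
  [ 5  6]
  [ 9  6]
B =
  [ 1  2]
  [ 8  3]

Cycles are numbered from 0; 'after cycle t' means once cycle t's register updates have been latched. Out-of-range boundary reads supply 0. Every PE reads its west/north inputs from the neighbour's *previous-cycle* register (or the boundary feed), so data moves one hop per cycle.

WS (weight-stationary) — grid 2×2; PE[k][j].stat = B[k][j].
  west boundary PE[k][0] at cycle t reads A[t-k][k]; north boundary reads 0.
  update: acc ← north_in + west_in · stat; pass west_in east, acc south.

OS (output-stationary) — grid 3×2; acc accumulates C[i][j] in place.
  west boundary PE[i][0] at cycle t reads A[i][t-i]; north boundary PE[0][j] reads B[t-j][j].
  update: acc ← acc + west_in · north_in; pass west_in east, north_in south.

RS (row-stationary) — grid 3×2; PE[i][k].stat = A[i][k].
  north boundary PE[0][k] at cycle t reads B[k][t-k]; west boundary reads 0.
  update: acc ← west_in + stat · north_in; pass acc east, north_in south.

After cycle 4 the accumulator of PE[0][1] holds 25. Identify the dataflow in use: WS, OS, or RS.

dataflow = OS

WS [2×2] PE[0][1] across cycles:
  cycle 0: PE[0][1] → acc 0, east 0, south 0
  cycle 1: PE[0][1] → acc 10, east 5, south 10
  cycle 2: PE[0][1] → acc 10, east 5, south 10
  cycle 3: PE[0][1] → acc 18, east 9, south 18
  cycle 4: PE[0][1] → acc 0, east 0, south 0
OS [3×2] PE[0][1] across cycles:
  cycle 0: PE[0][1] → acc 0, east 0, south 0
  cycle 1: PE[0][1] → acc 10, east 5, south 2
  cycle 2: PE[0][1] → acc 25, east 5, south 3
  cycle 3: PE[0][1] → acc 25, east 0, south 0
  cycle 4: PE[0][1] → acc 25, east 0, south 0
RS [3×2] PE[0][1] across cycles:
  cycle 0: PE[0][1] → acc 0, east 0, south 0
  cycle 1: PE[0][1] → acc 45, east 45, south 8
  cycle 2: PE[0][1] → acc 25, east 25, south 3
  cycle 3: PE[0][1] → acc 0, east 0, south 0
  cycle 4: PE[0][1] → acc 0, east 0, south 0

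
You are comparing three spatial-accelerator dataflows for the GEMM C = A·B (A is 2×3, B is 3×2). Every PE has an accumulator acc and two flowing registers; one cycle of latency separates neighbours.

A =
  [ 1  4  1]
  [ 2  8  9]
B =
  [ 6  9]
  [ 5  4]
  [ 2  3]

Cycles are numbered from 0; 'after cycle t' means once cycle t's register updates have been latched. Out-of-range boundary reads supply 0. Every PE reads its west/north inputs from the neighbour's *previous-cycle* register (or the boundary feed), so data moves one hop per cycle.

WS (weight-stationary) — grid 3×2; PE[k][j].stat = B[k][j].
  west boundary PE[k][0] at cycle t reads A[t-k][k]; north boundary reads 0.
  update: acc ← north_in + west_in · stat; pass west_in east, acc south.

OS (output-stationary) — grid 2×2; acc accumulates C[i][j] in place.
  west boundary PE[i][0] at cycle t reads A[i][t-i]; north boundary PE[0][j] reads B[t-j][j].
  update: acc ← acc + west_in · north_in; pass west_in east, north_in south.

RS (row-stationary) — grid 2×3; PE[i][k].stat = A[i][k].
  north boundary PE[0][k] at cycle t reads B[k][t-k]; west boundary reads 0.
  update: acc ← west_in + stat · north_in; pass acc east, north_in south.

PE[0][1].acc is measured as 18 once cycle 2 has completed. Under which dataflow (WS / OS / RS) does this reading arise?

dataflow = WS

— WS: 3×2; PE[0][1] trace:
  step 0 · PE0,1: acc=0; fwd→0 fwd↓0
  step 1 · PE0,1: acc=9; fwd→1 fwd↓9
  step 2 · PE0,1: acc=18; fwd→2 fwd↓18
— OS: 2×2; PE[0][1] trace:
  step 0 · PE0,1: acc=0; fwd→0 fwd↓0
  step 1 · PE0,1: acc=9; fwd→1 fwd↓9
  step 2 · PE0,1: acc=25; fwd→4 fwd↓4
— RS: 2×3; PE[0][1] trace:
  step 0 · PE0,1: acc=0; fwd→0 fwd↓0
  step 1 · PE0,1: acc=26; fwd→26 fwd↓5
  step 2 · PE0,1: acc=25; fwd→25 fwd↓4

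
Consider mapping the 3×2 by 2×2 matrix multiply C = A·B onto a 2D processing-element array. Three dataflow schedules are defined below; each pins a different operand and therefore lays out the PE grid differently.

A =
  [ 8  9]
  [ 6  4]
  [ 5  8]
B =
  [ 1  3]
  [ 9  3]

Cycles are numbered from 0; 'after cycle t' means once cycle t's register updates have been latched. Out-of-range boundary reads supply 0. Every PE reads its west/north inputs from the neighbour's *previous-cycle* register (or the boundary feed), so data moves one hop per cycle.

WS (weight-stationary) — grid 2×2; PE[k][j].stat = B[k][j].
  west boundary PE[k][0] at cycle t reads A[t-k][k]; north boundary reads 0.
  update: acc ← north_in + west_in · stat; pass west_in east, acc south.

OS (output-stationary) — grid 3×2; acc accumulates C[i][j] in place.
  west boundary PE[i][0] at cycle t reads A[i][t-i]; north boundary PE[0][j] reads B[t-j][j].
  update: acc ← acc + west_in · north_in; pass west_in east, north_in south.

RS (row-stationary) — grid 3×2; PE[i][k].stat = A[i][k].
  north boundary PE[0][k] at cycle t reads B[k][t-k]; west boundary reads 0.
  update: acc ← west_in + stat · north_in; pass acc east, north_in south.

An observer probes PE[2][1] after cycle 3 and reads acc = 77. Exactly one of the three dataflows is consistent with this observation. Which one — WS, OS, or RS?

dataflow = RS

— WS: 2×2 array has no PE[2][1].
— OS: 3×2; PE[2][1] trace:
  after 0 — PE[2][1] acc=0, pass-E 0, pass-S 0
  after 1 — PE[2][1] acc=0, pass-E 0, pass-S 0
  after 2 — PE[2][1] acc=0, pass-E 0, pass-S 0
  after 3 — PE[2][1] acc=15, pass-E 5, pass-S 3
— RS: 3×2; PE[2][1] trace:
  after 0 — PE[2][1] acc=0, pass-E 0, pass-S 0
  after 1 — PE[2][1] acc=0, pass-E 0, pass-S 0
  after 2 — PE[2][1] acc=0, pass-E 0, pass-S 0
  after 3 — PE[2][1] acc=77, pass-E 77, pass-S 9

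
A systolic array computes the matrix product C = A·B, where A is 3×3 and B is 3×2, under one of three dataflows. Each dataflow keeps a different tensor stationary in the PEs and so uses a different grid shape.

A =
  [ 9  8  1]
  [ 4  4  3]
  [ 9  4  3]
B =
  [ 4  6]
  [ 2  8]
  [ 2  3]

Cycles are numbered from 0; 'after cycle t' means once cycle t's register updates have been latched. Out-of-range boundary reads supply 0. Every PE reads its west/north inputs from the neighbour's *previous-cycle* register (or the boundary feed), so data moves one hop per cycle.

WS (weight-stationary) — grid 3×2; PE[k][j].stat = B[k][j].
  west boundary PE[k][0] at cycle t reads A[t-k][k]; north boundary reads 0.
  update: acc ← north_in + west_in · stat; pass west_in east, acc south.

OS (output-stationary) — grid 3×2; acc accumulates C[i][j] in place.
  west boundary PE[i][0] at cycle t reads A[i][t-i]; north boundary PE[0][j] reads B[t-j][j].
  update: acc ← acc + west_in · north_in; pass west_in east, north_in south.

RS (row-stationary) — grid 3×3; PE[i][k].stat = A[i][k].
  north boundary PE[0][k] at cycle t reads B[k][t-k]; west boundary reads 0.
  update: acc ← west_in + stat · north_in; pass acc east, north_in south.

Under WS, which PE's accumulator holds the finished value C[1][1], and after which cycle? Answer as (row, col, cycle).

(row, col, cycle) = (2, 1, 4)

WS: C[1][1] accumulates in PE[2][1]:
  [0] (2,1) acc=0 (h:0 v:0)
  [1] (2,1) acc=0 (h:0 v:0)
  [2] (2,1) acc=0 (h:0 v:0)
  [3] (2,1) acc=121 (h:1 v:121)
  [4] (2,1) acc=65 (h:3 v:65)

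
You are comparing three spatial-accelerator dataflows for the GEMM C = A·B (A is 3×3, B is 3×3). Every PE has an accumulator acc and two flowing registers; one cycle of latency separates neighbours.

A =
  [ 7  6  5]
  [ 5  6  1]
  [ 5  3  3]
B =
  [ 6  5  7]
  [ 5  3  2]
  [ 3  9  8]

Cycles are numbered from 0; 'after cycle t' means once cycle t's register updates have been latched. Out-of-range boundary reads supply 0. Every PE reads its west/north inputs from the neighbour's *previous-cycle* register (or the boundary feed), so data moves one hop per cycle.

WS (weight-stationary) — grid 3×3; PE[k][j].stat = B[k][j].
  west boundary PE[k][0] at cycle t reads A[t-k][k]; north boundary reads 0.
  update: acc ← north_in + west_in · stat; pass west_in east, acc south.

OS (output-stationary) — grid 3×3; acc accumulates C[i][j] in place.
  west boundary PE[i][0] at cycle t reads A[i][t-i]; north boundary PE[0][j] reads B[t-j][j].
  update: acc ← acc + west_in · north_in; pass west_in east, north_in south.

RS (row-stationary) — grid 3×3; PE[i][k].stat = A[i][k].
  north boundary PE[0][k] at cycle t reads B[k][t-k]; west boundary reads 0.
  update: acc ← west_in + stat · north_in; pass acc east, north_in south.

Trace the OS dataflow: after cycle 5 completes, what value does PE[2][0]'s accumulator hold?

PE[2][0].acc = 54

Tracing OS — 3×3 array, target PE[2][0]:
  @0  [1,0]  acc 0  |  →0  ↓0
  @0  [2,0]  acc 0  |  →0  ↓0
  @1  [1,0]  acc 30  |  →5  ↓6
  @1  [2,0]  acc 0  |  →0  ↓0
  @2  [1,0]  acc 60  |  →6  ↓5
  @2  [2,0]  acc 30  |  →5  ↓6
  @3  [1,0]  acc 63  |  →1  ↓3
  @3  [2,0]  acc 45  |  →3  ↓5
  @4  [1,0]  acc 63  |  →0  ↓0
  @4  [2,0]  acc 54  |  →3  ↓3
  @5  [1,0]  acc 63  |  →0  ↓0
  @5  [2,0]  acc 54  |  →0  ↓0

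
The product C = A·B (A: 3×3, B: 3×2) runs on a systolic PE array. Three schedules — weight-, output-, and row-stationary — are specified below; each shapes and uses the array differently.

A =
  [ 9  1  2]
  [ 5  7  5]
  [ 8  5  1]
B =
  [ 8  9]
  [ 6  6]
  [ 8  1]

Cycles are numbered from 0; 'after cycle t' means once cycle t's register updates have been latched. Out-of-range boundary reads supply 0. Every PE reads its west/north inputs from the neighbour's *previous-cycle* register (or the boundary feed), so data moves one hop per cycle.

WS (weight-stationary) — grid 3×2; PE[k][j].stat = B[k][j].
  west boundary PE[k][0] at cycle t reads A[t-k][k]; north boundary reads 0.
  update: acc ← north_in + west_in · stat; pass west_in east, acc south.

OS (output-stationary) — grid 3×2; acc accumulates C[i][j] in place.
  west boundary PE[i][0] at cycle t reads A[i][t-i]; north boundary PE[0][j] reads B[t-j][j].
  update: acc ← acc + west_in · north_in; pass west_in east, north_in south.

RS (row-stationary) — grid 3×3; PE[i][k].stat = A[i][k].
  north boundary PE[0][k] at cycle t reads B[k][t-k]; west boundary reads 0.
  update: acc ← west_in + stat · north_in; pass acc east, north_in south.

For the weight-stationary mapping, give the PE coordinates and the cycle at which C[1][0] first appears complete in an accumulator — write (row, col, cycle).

WS — PE[2][0] is where C[1][0] collects:
  c0 r2c0: 0 / 0 / 0
  c1 r2c0: 0 / 0 / 0
  c2 r2c0: 94 / 2 / 94
  c3 r2c0: 122 / 5 / 122

(row, col, cycle) = (2, 0, 3)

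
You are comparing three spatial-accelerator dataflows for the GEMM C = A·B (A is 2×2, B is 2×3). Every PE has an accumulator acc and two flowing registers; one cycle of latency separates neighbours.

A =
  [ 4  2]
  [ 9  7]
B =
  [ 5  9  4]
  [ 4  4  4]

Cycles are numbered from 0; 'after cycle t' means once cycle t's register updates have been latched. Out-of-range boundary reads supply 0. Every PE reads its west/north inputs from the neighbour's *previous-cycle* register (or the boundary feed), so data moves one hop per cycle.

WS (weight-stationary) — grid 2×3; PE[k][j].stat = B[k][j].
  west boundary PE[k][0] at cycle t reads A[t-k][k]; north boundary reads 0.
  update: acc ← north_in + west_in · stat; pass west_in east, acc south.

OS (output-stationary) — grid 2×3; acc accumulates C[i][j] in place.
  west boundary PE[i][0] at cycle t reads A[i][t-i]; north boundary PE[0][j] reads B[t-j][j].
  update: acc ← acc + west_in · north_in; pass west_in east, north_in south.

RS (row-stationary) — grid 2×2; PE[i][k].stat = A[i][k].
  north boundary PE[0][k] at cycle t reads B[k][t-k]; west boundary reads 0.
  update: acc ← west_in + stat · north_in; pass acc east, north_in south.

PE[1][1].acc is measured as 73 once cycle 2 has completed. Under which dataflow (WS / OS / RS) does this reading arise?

WS [2×3] PE[1][1] across cycles:
  cycle 0: PE[1][1] → acc 0, east 0, south 0
  cycle 1: PE[1][1] → acc 0, east 0, south 0
  cycle 2: PE[1][1] → acc 44, east 2, south 44
OS [2×3] PE[1][1] across cycles:
  cycle 0: PE[1][1] → acc 0, east 0, south 0
  cycle 1: PE[1][1] → acc 0, east 0, south 0
  cycle 2: PE[1][1] → acc 81, east 9, south 9
RS [2×2] PE[1][1] across cycles:
  cycle 0: PE[1][1] → acc 0, east 0, south 0
  cycle 1: PE[1][1] → acc 0, east 0, south 0
  cycle 2: PE[1][1] → acc 73, east 73, south 4

dataflow = RS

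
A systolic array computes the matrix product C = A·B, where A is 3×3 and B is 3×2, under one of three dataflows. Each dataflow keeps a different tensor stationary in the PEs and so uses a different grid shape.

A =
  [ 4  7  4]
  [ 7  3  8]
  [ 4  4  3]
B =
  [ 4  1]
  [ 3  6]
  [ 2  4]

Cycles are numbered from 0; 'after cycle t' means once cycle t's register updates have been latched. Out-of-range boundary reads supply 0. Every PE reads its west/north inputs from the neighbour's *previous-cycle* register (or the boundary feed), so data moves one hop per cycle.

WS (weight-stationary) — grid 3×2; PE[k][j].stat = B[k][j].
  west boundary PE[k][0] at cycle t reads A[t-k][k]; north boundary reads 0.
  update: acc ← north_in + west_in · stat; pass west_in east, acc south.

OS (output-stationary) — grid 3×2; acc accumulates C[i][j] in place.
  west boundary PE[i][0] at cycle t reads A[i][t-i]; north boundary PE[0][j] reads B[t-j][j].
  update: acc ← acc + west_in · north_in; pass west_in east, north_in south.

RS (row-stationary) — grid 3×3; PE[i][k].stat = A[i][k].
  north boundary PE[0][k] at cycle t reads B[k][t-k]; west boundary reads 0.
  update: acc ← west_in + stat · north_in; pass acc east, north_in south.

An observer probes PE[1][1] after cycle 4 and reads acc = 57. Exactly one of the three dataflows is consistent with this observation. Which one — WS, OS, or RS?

dataflow = OS

Under WS (3×2), PE[1][1]:
  after 0 — PE[1][1] acc=0, pass-E 0, pass-S 0
  after 1 — PE[1][1] acc=0, pass-E 0, pass-S 0
  after 2 — PE[1][1] acc=46, pass-E 7, pass-S 46
  after 3 — PE[1][1] acc=25, pass-E 3, pass-S 25
  after 4 — PE[1][1] acc=28, pass-E 4, pass-S 28
Under OS (3×2), PE[1][1]:
  after 0 — PE[1][1] acc=0, pass-E 0, pass-S 0
  after 1 — PE[1][1] acc=0, pass-E 0, pass-S 0
  after 2 — PE[1][1] acc=7, pass-E 7, pass-S 1
  after 3 — PE[1][1] acc=25, pass-E 3, pass-S 6
  after 4 — PE[1][1] acc=57, pass-E 8, pass-S 4
Under RS (3×3), PE[1][1]:
  after 0 — PE[1][1] acc=0, pass-E 0, pass-S 0
  after 1 — PE[1][1] acc=0, pass-E 0, pass-S 0
  after 2 — PE[1][1] acc=37, pass-E 37, pass-S 3
  after 3 — PE[1][1] acc=25, pass-E 25, pass-S 6
  after 4 — PE[1][1] acc=0, pass-E 0, pass-S 0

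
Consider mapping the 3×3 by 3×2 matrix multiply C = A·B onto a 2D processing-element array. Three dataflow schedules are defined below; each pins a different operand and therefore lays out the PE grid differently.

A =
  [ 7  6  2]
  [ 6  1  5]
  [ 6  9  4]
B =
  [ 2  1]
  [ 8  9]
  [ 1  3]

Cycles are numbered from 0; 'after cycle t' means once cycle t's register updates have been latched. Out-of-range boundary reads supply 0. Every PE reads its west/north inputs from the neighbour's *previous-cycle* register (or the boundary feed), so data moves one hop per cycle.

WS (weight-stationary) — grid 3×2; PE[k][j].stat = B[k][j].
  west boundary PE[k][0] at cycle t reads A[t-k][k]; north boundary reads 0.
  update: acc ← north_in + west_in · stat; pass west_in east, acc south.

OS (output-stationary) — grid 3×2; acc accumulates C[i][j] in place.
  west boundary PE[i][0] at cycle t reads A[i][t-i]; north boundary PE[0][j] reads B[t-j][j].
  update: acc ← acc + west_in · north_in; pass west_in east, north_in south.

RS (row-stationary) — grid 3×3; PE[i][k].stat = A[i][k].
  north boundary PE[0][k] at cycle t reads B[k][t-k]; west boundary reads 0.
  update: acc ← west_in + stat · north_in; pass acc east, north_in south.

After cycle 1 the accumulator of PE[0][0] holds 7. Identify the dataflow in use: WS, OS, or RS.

WS [3×2] PE[0][0] across cycles:
  cycle 0: PE[0][0] → acc 14, east 7, south 14
  cycle 1: PE[0][0] → acc 12, east 6, south 12
OS [3×2] PE[0][0] across cycles:
  cycle 0: PE[0][0] → acc 14, east 7, south 2
  cycle 1: PE[0][0] → acc 62, east 6, south 8
RS [3×3] PE[0][0] across cycles:
  cycle 0: PE[0][0] → acc 14, east 14, south 2
  cycle 1: PE[0][0] → acc 7, east 7, south 1

dataflow = RS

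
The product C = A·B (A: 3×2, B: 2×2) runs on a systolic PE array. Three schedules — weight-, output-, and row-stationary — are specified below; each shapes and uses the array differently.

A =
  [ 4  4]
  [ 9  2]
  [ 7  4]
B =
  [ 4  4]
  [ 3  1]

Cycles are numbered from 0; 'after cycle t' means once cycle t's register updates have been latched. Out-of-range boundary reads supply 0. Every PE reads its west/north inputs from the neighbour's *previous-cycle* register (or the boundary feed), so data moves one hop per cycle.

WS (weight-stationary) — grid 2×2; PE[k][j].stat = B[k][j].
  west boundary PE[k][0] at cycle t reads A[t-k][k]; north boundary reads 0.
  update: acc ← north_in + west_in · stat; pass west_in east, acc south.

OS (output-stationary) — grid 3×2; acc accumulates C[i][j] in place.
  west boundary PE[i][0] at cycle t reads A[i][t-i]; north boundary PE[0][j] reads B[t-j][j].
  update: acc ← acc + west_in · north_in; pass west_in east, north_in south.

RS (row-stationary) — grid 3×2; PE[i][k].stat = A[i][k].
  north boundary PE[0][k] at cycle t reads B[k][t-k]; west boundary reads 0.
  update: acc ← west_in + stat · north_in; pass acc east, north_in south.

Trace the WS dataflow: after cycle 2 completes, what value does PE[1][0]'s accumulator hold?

PE[1][0].acc = 42

WS 2×2: PE[1][0] cycle-by-cycle (with neighbour feeds):
  0: (0,0).acc=16  regs=<4,16>
  0: (1,0).acc=0  regs=<0,0>
  1: (0,0).acc=36  regs=<9,36>
  1: (1,0).acc=28  regs=<4,28>
  2: (0,0).acc=28  regs=<7,28>
  2: (1,0).acc=42  regs=<2,42>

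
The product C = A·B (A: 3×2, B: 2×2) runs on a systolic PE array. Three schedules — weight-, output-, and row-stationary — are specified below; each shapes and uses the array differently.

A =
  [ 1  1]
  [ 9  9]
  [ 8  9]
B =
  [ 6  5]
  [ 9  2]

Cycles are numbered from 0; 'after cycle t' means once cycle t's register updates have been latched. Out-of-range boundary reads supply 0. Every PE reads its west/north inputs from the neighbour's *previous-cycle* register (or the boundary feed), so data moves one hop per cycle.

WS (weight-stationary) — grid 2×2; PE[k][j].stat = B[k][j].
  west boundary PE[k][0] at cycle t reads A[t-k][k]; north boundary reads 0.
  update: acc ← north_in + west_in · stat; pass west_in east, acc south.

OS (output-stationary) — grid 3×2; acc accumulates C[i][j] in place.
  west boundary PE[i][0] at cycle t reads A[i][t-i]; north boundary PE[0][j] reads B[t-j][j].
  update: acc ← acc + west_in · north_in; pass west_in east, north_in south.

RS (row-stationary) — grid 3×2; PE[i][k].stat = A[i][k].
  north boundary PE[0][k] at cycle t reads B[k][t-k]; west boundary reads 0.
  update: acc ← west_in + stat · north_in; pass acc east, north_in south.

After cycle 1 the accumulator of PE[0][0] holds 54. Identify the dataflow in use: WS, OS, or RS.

WS (2×2 grid), PE[0][0]:
  step 0 · PE0,0: acc=6; fwd→1 fwd↓6
  step 1 · PE0,0: acc=54; fwd→9 fwd↓54
OS (3×2 grid), PE[0][0]:
  step 0 · PE0,0: acc=6; fwd→1 fwd↓6
  step 1 · PE0,0: acc=15; fwd→1 fwd↓9
RS (3×2 grid), PE[0][0]:
  step 0 · PE0,0: acc=6; fwd→6 fwd↓6
  step 1 · PE0,0: acc=5; fwd→5 fwd↓5

dataflow = WS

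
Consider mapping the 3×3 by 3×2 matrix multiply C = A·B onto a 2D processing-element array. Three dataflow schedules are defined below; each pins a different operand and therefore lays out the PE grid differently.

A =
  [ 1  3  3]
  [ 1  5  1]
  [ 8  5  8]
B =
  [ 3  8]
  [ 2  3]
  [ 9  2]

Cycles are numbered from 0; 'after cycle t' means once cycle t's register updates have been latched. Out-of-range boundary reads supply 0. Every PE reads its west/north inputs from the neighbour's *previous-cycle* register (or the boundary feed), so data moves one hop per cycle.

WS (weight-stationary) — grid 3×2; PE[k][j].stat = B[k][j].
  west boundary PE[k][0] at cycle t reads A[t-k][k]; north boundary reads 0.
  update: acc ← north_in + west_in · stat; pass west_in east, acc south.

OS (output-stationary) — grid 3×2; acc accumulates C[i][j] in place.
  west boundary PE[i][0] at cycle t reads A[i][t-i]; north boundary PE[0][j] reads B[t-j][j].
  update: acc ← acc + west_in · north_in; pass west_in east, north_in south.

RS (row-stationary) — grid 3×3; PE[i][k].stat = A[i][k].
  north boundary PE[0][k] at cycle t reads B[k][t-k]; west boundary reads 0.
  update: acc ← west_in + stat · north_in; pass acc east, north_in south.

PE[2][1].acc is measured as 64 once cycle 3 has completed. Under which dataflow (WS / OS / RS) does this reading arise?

dataflow = OS

WS (3×2 grid), PE[2][1]:
  [0] (2,1) acc=0 (h:0 v:0)
  [1] (2,1) acc=0 (h:0 v:0)
  [2] (2,1) acc=0 (h:0 v:0)
  [3] (2,1) acc=23 (h:3 v:23)
OS (3×2 grid), PE[2][1]:
  [0] (2,1) acc=0 (h:0 v:0)
  [1] (2,1) acc=0 (h:0 v:0)
  [2] (2,1) acc=0 (h:0 v:0)
  [3] (2,1) acc=64 (h:8 v:8)
RS (3×3 grid), PE[2][1]:
  [0] (2,1) acc=0 (h:0 v:0)
  [1] (2,1) acc=0 (h:0 v:0)
  [2] (2,1) acc=0 (h:0 v:0)
  [3] (2,1) acc=34 (h:34 v:2)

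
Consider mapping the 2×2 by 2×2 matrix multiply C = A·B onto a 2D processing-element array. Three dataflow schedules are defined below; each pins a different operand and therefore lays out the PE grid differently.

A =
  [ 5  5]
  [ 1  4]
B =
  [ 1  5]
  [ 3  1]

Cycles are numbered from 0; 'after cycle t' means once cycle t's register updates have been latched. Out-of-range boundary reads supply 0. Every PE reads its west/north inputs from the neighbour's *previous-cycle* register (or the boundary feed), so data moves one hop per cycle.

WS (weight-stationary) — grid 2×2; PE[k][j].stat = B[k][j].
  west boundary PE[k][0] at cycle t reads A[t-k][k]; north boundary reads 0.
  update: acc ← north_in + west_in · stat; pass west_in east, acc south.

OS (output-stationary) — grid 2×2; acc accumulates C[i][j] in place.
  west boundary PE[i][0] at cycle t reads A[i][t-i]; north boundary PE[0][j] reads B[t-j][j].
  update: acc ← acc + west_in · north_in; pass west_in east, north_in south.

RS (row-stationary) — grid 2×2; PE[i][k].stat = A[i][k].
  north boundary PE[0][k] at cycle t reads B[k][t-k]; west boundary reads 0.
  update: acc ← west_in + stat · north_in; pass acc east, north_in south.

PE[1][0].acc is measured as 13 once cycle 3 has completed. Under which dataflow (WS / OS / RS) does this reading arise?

Under WS (2×2), PE[1][0]:
  [0] (1,0) acc=0 (h:0 v:0)
  [1] (1,0) acc=20 (h:5 v:20)
  [2] (1,0) acc=13 (h:4 v:13)
  [3] (1,0) acc=0 (h:0 v:0)
Under OS (2×2), PE[1][0]:
  [0] (1,0) acc=0 (h:0 v:0)
  [1] (1,0) acc=1 (h:1 v:1)
  [2] (1,0) acc=13 (h:4 v:3)
  [3] (1,0) acc=13 (h:0 v:0)
Under RS (2×2), PE[1][0]:
  [0] (1,0) acc=0 (h:0 v:0)
  [1] (1,0) acc=1 (h:1 v:1)
  [2] (1,0) acc=5 (h:5 v:5)
  [3] (1,0) acc=0 (h:0 v:0)

dataflow = OS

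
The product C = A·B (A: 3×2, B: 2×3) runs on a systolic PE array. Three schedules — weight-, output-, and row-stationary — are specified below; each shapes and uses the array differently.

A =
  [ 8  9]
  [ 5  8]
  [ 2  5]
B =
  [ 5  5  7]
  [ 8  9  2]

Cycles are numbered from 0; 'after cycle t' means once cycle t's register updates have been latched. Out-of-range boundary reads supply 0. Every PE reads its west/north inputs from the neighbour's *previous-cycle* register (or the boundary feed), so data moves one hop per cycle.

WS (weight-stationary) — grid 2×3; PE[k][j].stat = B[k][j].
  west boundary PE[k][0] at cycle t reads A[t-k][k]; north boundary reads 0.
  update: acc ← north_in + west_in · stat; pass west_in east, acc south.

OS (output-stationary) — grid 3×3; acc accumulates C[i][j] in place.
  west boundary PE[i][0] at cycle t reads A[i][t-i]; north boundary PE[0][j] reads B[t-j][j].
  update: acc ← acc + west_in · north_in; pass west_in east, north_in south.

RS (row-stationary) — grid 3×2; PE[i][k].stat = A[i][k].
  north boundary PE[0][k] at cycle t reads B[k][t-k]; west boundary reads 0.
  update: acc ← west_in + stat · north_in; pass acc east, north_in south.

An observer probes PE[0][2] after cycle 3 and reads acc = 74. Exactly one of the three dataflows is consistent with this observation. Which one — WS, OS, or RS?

WS (2×3 grid), PE[0][2]:
  0: (0,2).acc=0  regs=<0,0>
  1: (0,2).acc=0  regs=<0,0>
  2: (0,2).acc=56  regs=<8,56>
  3: (0,2).acc=35  regs=<5,35>
OS (3×3 grid), PE[0][2]:
  0: (0,2).acc=0  regs=<0,0>
  1: (0,2).acc=0  regs=<0,0>
  2: (0,2).acc=56  regs=<8,7>
  3: (0,2).acc=74  regs=<9,2>
RS: PE[0][2] is outside its 3×2 grid.

dataflow = OS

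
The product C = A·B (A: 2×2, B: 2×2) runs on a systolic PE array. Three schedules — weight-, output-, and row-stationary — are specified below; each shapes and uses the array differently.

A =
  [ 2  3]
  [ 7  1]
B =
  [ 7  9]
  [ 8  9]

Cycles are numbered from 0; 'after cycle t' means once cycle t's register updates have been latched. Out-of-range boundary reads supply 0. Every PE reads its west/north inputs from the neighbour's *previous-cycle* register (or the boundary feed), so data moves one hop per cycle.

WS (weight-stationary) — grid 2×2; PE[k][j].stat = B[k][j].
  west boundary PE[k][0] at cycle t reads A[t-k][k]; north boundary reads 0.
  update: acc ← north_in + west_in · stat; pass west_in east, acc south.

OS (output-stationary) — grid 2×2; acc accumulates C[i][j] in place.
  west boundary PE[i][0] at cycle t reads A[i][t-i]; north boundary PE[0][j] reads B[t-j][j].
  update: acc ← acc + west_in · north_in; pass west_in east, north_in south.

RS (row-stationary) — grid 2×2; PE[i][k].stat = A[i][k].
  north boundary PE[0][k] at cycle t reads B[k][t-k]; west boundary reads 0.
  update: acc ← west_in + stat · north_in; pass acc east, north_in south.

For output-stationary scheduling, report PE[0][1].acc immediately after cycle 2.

OS 2×2: PE[0][1] cycle-by-cycle (with neighbour feeds):
  cycle 0: PE[0][0] → acc 14, east 2, south 7
  cycle 0: PE[0][1] → acc 0, east 0, south 0
  cycle 1: PE[0][0] → acc 38, east 3, south 8
  cycle 1: PE[0][1] → acc 18, east 2, south 9
  cycle 2: PE[0][0] → acc 38, east 0, south 0
  cycle 2: PE[0][1] → acc 45, east 3, south 9

PE[0][1].acc = 45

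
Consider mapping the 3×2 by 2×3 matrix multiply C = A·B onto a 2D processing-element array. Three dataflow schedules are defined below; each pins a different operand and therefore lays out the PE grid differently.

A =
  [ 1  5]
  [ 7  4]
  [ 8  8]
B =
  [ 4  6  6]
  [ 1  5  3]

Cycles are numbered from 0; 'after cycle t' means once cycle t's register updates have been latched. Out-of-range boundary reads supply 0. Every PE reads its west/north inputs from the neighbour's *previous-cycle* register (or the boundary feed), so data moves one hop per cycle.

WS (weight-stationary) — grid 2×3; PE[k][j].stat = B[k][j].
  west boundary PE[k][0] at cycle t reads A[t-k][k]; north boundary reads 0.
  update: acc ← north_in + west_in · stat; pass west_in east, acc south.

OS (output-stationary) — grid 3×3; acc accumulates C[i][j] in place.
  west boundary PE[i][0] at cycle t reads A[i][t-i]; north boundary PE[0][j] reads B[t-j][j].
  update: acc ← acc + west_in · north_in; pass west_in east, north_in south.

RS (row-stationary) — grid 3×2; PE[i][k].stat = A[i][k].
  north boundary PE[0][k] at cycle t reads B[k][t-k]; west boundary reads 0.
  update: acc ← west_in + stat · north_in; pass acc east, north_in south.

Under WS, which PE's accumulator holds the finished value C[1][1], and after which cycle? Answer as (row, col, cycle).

Under WS, C[1][1] lands at PE[1][1]:
  after 0 — PE[1][1] acc=0, pass-E 0, pass-S 0
  after 1 — PE[1][1] acc=0, pass-E 0, pass-S 0
  after 2 — PE[1][1] acc=31, pass-E 5, pass-S 31
  after 3 — PE[1][1] acc=62, pass-E 4, pass-S 62

(row, col, cycle) = (1, 1, 3)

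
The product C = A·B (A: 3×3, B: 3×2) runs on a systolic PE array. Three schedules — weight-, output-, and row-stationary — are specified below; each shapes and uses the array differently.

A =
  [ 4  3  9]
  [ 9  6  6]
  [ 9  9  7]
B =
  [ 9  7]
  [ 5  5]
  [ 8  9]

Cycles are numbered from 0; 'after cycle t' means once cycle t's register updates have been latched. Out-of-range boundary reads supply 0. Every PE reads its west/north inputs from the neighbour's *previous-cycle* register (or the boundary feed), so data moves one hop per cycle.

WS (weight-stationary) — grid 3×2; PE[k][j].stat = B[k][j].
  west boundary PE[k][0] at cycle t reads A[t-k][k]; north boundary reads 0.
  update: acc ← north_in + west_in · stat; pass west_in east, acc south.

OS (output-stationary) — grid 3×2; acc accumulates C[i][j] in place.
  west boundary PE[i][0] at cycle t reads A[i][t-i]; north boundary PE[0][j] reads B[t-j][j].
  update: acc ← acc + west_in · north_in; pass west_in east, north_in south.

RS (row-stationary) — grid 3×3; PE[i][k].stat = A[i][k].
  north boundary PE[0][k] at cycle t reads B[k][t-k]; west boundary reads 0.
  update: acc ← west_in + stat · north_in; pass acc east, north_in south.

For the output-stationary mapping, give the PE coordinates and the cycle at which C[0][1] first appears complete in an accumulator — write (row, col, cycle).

(row, col, cycle) = (0, 1, 3)

OS — PE[0][1] is where C[0][1] collects:
  t=0 PE[0][1]: acc=0 h=0 v=0
  t=1 PE[0][1]: acc=28 h=4 v=7
  t=2 PE[0][1]: acc=43 h=3 v=5
  t=3 PE[0][1]: acc=124 h=9 v=9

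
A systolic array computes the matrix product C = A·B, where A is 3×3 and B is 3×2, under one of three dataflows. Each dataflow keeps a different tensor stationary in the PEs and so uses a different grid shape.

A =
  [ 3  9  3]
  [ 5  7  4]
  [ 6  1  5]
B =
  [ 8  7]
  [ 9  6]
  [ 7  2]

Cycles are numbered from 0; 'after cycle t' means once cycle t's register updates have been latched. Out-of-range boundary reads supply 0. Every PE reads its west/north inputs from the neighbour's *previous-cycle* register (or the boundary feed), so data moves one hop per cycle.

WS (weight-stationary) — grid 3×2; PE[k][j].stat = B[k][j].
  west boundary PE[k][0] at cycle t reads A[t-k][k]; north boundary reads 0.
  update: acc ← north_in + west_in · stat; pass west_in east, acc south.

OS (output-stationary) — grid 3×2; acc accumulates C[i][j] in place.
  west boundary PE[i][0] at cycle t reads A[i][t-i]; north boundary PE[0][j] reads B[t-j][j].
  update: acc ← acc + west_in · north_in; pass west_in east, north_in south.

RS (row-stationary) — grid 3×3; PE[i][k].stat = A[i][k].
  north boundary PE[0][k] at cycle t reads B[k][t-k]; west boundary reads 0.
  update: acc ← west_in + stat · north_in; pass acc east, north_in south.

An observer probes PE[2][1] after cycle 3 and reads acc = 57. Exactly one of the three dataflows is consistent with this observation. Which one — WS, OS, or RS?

Under WS (3×2), PE[2][1]:
  step 0 · PE2,1: acc=0; fwd→0 fwd↓0
  step 1 · PE2,1: acc=0; fwd→0 fwd↓0
  step 2 · PE2,1: acc=0; fwd→0 fwd↓0
  step 3 · PE2,1: acc=81; fwd→3 fwd↓81
Under OS (3×2), PE[2][1]:
  step 0 · PE2,1: acc=0; fwd→0 fwd↓0
  step 1 · PE2,1: acc=0; fwd→0 fwd↓0
  step 2 · PE2,1: acc=0; fwd→0 fwd↓0
  step 3 · PE2,1: acc=42; fwd→6 fwd↓7
Under RS (3×3), PE[2][1]:
  step 0 · PE2,1: acc=0; fwd→0 fwd↓0
  step 1 · PE2,1: acc=0; fwd→0 fwd↓0
  step 2 · PE2,1: acc=0; fwd→0 fwd↓0
  step 3 · PE2,1: acc=57; fwd→57 fwd↓9

dataflow = RS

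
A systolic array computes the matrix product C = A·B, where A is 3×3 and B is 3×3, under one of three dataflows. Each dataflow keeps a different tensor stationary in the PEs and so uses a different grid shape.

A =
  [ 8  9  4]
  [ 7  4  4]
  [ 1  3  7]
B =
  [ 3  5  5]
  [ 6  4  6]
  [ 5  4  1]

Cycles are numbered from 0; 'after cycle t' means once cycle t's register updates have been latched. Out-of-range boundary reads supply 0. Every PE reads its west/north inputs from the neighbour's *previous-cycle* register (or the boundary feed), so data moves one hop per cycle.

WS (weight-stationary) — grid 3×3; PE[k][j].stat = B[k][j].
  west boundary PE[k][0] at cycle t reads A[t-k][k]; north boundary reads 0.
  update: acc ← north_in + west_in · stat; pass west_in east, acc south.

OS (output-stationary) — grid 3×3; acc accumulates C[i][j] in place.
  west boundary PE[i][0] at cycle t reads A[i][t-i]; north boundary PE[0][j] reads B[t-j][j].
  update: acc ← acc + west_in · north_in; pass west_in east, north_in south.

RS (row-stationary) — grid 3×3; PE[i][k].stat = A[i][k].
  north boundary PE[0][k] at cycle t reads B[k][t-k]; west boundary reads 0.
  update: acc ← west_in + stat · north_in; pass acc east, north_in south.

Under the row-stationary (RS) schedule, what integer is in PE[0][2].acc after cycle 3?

RS on a 3×3 grid — tracing PE[0][2] and its feeders:
  after 0 — PE[0][1] acc=0, pass-E 0, pass-S 0
  after 0 — PE[0][2] acc=0, pass-E 0, pass-S 0
  after 1 — PE[0][1] acc=78, pass-E 78, pass-S 6
  after 1 — PE[0][2] acc=0, pass-E 0, pass-S 0
  after 2 — PE[0][1] acc=76, pass-E 76, pass-S 4
  after 2 — PE[0][2] acc=98, pass-E 98, pass-S 5
  after 3 — PE[0][1] acc=94, pass-E 94, pass-S 6
  after 3 — PE[0][2] acc=92, pass-E 92, pass-S 4

PE[0][2].acc = 92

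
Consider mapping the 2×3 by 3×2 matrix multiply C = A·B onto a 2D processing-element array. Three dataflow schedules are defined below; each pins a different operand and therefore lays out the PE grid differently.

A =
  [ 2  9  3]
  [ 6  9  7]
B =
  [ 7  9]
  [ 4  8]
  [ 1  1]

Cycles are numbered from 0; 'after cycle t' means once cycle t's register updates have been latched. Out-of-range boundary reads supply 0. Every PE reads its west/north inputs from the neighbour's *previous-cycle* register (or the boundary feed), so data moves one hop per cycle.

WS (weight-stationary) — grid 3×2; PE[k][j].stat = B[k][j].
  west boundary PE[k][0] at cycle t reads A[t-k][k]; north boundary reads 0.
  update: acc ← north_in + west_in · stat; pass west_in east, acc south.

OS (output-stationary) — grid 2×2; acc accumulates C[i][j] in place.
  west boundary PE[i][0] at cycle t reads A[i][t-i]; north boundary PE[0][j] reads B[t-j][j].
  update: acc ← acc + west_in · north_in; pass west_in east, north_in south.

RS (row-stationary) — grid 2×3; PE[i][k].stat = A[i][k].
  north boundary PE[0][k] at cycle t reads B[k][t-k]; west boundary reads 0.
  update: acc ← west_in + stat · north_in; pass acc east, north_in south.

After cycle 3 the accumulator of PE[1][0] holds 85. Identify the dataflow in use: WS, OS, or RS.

— WS: 3×2; PE[1][0] trace:
  [0] (1,0) acc=0 (h:0 v:0)
  [1] (1,0) acc=50 (h:9 v:50)
  [2] (1,0) acc=78 (h:9 v:78)
  [3] (1,0) acc=0 (h:0 v:0)
— OS: 2×2; PE[1][0] trace:
  [0] (1,0) acc=0 (h:0 v:0)
  [1] (1,0) acc=42 (h:6 v:7)
  [2] (1,0) acc=78 (h:9 v:4)
  [3] (1,0) acc=85 (h:7 v:1)
— RS: 2×3; PE[1][0] trace:
  [0] (1,0) acc=0 (h:0 v:0)
  [1] (1,0) acc=42 (h:42 v:7)
  [2] (1,0) acc=54 (h:54 v:9)
  [3] (1,0) acc=0 (h:0 v:0)

dataflow = OS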